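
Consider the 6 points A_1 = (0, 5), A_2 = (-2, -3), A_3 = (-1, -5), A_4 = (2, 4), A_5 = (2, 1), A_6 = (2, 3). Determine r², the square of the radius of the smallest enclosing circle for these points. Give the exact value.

25.25

A smallest enclosing disk is always determined by at most three of the input points on its boundary.
The farthest pair is A_1–A_3 with squared distance 101. The circle on this segment as diameter has centre (-0.5, 0) and r² = 101/4 = 25.25.
Check A_2: distance² to centre = 11.25 ≤ 25.25, so it lies inside.
All remaining points lie in this disk, and no smaller disk contains both endpoints, so this is the minimum enclosing circle.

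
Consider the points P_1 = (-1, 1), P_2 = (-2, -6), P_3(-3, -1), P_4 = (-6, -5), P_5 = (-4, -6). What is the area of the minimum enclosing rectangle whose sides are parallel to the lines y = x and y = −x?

33

In coordinates u = x + y, v = x − y the rectangle is axis-aligned; the map (x,y)→(u,v) scales areas by 2.
u-values: 0, -8, -4, -11, -10; range = 0 − (-11) = 11.
v-values: -2, 4, -2, -1, 2; range = 4 − (-2) = 6.
Area = (11 × 6) / 2 = 33.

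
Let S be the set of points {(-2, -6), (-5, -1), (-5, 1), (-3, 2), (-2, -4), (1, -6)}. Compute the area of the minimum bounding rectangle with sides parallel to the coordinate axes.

48

x ranges over [-5, 1], width 6.
y ranges over [-6, 2], height 8.
Area = 6 × 8 = 48.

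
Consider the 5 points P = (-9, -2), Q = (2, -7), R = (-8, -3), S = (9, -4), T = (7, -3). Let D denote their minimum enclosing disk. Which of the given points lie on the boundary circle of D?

A smallest enclosing disk is always determined by at most three of the input points on its boundary.
The farthest pair is P–S with squared distance 328. The circle on this segment as diameter has centre (0, -3) and r² = 328/4 = 82.
Check Q: distance² to centre = 20 ≤ 82, so it lies inside.
All remaining points lie in this disk, and no smaller disk contains both endpoints, so this is the minimum enclosing circle.
The points at distance exactly r from the centre are P, S — 2 points.

P, S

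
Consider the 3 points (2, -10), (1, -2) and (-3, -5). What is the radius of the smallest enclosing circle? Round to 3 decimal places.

4.072

Call the three points A, B, C in the order given.
Side lengths²: AB² = 65, AC² = 50, BC² = 25.
Since AB² = 65 < 50 + 25 = 75, the triangle is acute, so the smallest enclosing circle is the circumcircle.
Circumcentre = (13/14, -85/14), r² = 1625/98.
r = √(1625/98) ≈ 4.072.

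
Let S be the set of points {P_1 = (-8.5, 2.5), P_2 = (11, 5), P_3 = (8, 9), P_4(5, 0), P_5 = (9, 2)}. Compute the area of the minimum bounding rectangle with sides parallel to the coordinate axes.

175.5

x ranges over [-8.5, 11], width 19.5.
y ranges over [0, 9], height 9.
Area = 19.5 × 9 = 175.5.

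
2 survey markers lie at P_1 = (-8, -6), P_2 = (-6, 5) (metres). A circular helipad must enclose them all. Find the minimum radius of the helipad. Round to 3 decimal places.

The smallest circle enclosing two points has them as diameter endpoints.
Centre = midpoint = (-7, -0.5); r² = |P_1P_2|²/4 = 125/4 = 31.25.
r = √(31.25) ≈ 5.590.

5.590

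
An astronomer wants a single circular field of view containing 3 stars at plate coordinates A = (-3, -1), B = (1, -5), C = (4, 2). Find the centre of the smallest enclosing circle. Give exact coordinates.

Side lengths²: AB² = 32, AC² = 58, BC² = 58.
Since BC² = 58 < 58 + 32 = 90, the triangle is acute, so the smallest enclosing circle is the circumcircle.
Circumcentre = (1.1, -0.9), r² = 16.82.
Centre = (1.1, -0.9).

(1.1, -0.9)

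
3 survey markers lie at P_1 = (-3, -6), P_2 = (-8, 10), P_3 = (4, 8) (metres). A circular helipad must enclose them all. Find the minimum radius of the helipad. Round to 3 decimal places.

Side lengths²: P_1P_2² = 281, P_1P_3² = 245, P_2P_3² = 148.
Since P_1P_2² = 281 < 245 + 148 = 393, the triangle is acute, so the smallest enclosing circle is the circumcircle.
Circumcentre = (-79/26, 36/13), r² = 51985/676.
r = √(51985/676) ≈ 8.769.

8.769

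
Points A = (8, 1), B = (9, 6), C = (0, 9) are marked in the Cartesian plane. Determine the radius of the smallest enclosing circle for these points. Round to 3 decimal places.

5.657

Side lengths²: AB² = 26, AC² = 128, BC² = 90.
Since AC² = 128 ≥ 90 + 26 = 116, the angle opposite AC is not acute, so the smallest enclosing circle has AC as diameter.
Centre = midpoint of AC = (4, 5), r² = 128/4 = 32.
r = √32 ≈ 5.657.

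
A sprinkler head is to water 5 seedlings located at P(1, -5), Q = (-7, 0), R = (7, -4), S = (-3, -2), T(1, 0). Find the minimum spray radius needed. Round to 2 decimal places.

By Welzl's lemma the MEC is supported by two points (diametrically opposite) or three points (on a circumcircle).
The farthest pair is Q–R with squared distance 212. The circle on this segment as diameter has centre (0, -2) and r² = 212/4 = 53.
Check P: distance² to centre = 10 ≤ 53, so it lies inside.
All remaining points lie in this disk, and no smaller disk contains both endpoints, so this is the minimum enclosing circle.
r = √53 ≈ 7.28.

7.28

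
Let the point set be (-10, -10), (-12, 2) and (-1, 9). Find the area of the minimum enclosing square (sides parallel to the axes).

The bounding box has width 11 and height 19.
An axis-aligned square enclosing the set must have side ≥ max(width, height).
So the minimum side is max(11, 19) = 19.
Area = 19² = 361.

361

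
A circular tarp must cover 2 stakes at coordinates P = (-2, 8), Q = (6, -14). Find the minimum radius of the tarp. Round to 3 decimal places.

The smallest circle enclosing two points has them as diameter endpoints.
Centre = midpoint = (2, -3); r² = |PQ|²/4 = 548/4 = 137.
r = √137 ≈ 11.705.

11.705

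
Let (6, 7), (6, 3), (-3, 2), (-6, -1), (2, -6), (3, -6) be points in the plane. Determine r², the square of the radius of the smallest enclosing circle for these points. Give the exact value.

A smallest enclosing disk is always determined by at most three of the input points on its boundary.
The minimum enclosing circle is determined by three boundary points: (6, 7), (-6, -1), (3, -6).
Their circumcentre is (38/33, 14/11) with r² = 61321/1089.
The farthest remaining point (2, -6) is at distance² 58384/1089 ≤ 61321/1089.

61321/1089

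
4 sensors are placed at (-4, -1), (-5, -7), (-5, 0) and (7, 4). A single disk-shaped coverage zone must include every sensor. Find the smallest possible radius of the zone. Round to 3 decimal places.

8.139

The farthest pair is (-5, -7)–(7, 4) with squared distance 265. The circle on this segment as diameter has centre (1, -1.5) and r² = 265/4 = 66.25.
Check (-4, -1): distance² to centre = 25.25 ≤ 66.25, so it lies inside.
All remaining points lie in this disk, and no smaller disk contains both endpoints, so this is the minimum enclosing circle.
r = √(66.25) ≈ 8.139.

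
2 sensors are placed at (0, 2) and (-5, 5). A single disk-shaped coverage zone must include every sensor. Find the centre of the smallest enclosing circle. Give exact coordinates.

The smallest circle enclosing two points has them as diameter endpoints.
Centre = midpoint = (-2.5, 3.5); r² = |(0, 2)−(-5, 5)|²/4 = 34/4 = 8.5.
Centre = (-2.5, 3.5).

(-2.5, 3.5)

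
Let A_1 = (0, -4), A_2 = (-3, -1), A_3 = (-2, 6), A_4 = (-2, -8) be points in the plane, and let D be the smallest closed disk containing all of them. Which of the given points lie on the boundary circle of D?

A_3, A_4

The minimum enclosing circle of a finite set is fixed by two of the points (as a diameter) or three (as a circumcircle).
The farthest pair is A_3–A_4 with squared distance 196. The circle on this segment as diameter has centre (-2, -1) and r² = 196/4 = 49.
Check A_1: distance² to centre = 13 ≤ 49, so it lies inside.
All remaining points lie in this disk, and no smaller disk contains both endpoints, so this is the minimum enclosing circle.
The points at distance exactly r from the centre are A_3, A_4 — 2 points.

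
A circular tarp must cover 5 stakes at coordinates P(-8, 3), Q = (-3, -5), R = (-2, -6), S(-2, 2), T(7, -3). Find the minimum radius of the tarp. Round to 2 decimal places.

8.08

By Welzl's lemma the MEC is supported by two points (diametrically opposite) or three points (on a circumcircle).
The farthest pair is P–T with squared distance 261. The circle on this segment as diameter has centre (-0.5, 0) and r² = 261/4 = 65.25.
Check Q: distance² to centre = 31.25 ≤ 65.25, so it lies inside.
All remaining points lie in this disk, and no smaller disk contains both endpoints, so this is the minimum enclosing circle.
r = √(65.25) ≈ 8.08.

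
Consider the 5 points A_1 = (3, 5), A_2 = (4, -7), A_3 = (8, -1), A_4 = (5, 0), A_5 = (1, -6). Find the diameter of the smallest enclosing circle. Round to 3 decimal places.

12.042

By Welzl's lemma the MEC is supported by two points (diametrically opposite) or three points (on a circumcircle).
The farthest pair is A_1–A_2 with squared distance 145. The circle on this segment as diameter has centre (3.5, -1) and r² = 145/4 = 36.25.
Check A_3: distance² to centre = 20.25 ≤ 36.25, so it lies inside.
All remaining points lie in this disk, and no smaller disk contains both endpoints, so this is the minimum enclosing circle.
Diameter = 2r = 2√(36.25) ≈ 12.042.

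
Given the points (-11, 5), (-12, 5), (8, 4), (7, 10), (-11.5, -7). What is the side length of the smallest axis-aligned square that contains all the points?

20

The bounding box has width 20 and height 17.
An axis-aligned square enclosing the set must have side ≥ max(width, height).
So the minimum side is max(20, 17) = 20.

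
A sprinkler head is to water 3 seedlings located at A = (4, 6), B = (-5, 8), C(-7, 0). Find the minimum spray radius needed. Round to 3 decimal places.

Side lengths²: AB² = 85, AC² = 157, BC² = 68.
Since AC² = 157 ≥ 85 + 68 = 153, the angle opposite AC is not acute, so the smallest enclosing circle has AC as diameter.
Centre = midpoint of AC = (-1.5, 3), r² = 157/4 = 39.25.
r = √(39.25) ≈ 6.265.

6.265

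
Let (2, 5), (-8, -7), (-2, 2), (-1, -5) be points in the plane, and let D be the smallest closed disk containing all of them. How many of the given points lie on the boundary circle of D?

2

The minimum enclosing circle of a finite set is fixed by two of the points (as a diameter) or three (as a circumcircle).
The farthest pair is (2, 5)–(-8, -7) with squared distance 244. The circle on this segment as diameter has centre (-3, -1) and r² = 244/4 = 61.
Check (-2, 2): distance² to centre = 10 ≤ 61, so it lies inside.
All remaining points lie in this disk, and no smaller disk contains both endpoints, so this is the minimum enclosing circle.
The points at distance exactly r from the centre are (2, 5), (-8, -7) — 2 points.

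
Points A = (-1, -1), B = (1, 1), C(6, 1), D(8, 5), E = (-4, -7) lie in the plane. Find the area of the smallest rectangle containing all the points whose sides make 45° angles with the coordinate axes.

60

In coordinates u = x + y, v = x − y the rectangle is axis-aligned; the map (x,y)→(u,v) scales areas by 2.
u-values: -2, 2, 7, 13, -11; range = 13 − (-11) = 24.
v-values: 0, 0, 5, 3, 3; range = 5 − 0 = 5.
Area = (24 × 5) / 2 = 60.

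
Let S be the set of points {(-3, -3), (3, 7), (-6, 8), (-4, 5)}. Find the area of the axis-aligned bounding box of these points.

99

x ranges over [-6, 3], width 9.
y ranges over [-3, 8], height 11.
Area = 9 × 11 = 99.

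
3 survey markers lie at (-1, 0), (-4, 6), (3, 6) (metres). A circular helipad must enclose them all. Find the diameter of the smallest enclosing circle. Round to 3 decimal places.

Call the three points A, B, C in the order given.
Side lengths²: AB² = 45, AC² = 52, BC² = 49.
Since AC² = 52 < 49 + 45 = 94, the triangle is acute, so the smallest enclosing circle is the circumcircle.
Circumcentre = (-0.5, 4), r² = 16.25.
Diameter = 2r = 2√(16.25) ≈ 8.062.

8.062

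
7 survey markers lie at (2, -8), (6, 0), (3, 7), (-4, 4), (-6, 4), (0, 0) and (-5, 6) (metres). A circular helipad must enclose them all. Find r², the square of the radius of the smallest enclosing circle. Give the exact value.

36725/578

By Welzl's lemma the MEC is supported by two points (diametrically opposite) or three points (on a circumcircle).
The minimum enclosing circle is determined by three boundary points: (2, -8), (3, 7), (-5, 6).
Their circumcentre is (-5/34, -11/34) with r² = 36725/578.
The farthest remaining point (-6, 4) is at distance² 30605/578 ≤ 36725/578.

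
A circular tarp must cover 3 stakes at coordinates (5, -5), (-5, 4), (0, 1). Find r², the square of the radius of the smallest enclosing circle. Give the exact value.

45.25

Call the three points A, B, C in the order given.
Side lengths²: AB² = 181, AC² = 61, BC² = 34.
Since AB² = 181 ≥ 61 + 34 = 95, the angle opposite AB is not acute, so the smallest enclosing circle has AB as diameter.
Centre = midpoint of AB = (0, -0.5), r² = 181/4 = 45.25.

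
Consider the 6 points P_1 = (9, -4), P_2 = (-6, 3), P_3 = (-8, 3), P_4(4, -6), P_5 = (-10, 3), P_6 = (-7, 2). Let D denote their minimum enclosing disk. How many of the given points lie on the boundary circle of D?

A smallest enclosing disk is always determined by at most three of the input points on its boundary.
The farthest pair is P_1–P_5 with squared distance 410. The circle on this segment as diameter has centre (-0.5, -0.5) and r² = 410/4 = 102.5.
Check P_2: distance² to centre = 42.5 ≤ 102.5, so it lies inside.
All remaining points lie in this disk, and no smaller disk contains both endpoints, so this is the minimum enclosing circle.
The points at distance exactly r from the centre are P_1, P_5 — 2 points.

2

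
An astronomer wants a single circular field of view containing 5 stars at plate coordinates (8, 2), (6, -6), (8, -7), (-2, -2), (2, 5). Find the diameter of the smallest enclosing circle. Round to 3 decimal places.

13.437

The minimum enclosing circle is determined by three boundary points: (8, -7), (-2, -2), (2, 5).
Their circumcentre is (14/3, -7/6) with r² = 1625/36.
The farthest remaining point (6, -6) is at distance² 905/36 ≤ 1625/36.
Diameter = 2r = 2√(1625/36) ≈ 13.437.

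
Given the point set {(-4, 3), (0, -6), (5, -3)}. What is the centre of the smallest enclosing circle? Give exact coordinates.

Call the three points A, B, C in the order given.
Side lengths²: AB² = 97, AC² = 117, BC² = 34.
Since AC² = 117 < 97 + 34 = 131, the triangle is acute, so the smallest enclosing circle is the circumcircle.
Circumcentre = (5/38, -21/38), r² = 21437/722.
Centre = (5/38, -21/38).

(5/38, -21/38)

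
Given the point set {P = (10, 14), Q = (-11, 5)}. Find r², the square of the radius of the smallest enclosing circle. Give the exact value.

130.5

The smallest circle enclosing two points has them as diameter endpoints.
Centre = midpoint = (-0.5, 9.5); r² = |PQ|²/4 = 522/4 = 130.5.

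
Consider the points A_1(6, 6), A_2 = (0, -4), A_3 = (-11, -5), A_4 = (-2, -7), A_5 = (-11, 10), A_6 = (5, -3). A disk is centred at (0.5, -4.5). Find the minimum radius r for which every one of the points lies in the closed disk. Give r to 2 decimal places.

The required radius is the distance from (0.5, -4.5) to the farthest point.
Squared distances: 140.5, 0.5, 132.5, 12.5, 342.5, 22.5.
Maximum is 342.5, attained at A_5.
r = √(342.5) ≈ 18.51.

18.51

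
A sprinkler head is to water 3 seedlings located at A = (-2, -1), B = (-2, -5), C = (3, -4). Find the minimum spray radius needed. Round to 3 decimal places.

Side lengths²: AB² = 16, AC² = 34, BC² = 26.
Since AC² = 34 < 26 + 16 = 42, the triangle is acute, so the smallest enclosing circle is the circumcircle.
Circumcentre = (0.2, -3), r² = 8.84.
r = √(8.84) ≈ 2.973.

2.973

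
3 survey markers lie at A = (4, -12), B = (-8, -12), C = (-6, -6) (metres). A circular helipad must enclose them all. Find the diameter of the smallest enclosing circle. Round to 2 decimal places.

12.29

Side lengths²: AB² = 144, AC² = 136, BC² = 40.
Since AB² = 144 < 136 + 40 = 176, the triangle is acute, so the smallest enclosing circle is the circumcircle.
Circumcentre = (-2, -32/3), r² = 340/9.
Diameter = 2r = 2√(340/9) ≈ 12.29.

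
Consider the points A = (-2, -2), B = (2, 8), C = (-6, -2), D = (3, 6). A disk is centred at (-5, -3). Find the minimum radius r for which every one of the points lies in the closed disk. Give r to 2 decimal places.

The required radius is the distance from (-5, -3) to the farthest point.
Squared distances: 10, 170, 2, 145.
Maximum is 170, attained at B.
r = √170 ≈ 13.04.

13.04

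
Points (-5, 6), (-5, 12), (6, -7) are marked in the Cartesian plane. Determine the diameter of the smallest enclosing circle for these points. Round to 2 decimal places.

21.95

Call the three points A, B, C in the order given.
Side lengths²: AB² = 36, AC² = 290, BC² = 482.
Since BC² = 482 ≥ 290 + 36 = 326, the angle opposite BC is not acute, so the smallest enclosing circle has BC as diameter.
Centre = midpoint of BC = (0.5, 2.5), r² = 482/4 = 120.5.
Diameter = 2r = 2√(120.5) ≈ 21.95.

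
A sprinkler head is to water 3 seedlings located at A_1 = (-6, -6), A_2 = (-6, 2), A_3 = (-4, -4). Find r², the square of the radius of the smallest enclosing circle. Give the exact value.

16

Side lengths²: A_1A_2² = 64, A_1A_3² = 8, A_2A_3² = 40.
Since A_1A_2² = 64 ≥ 40 + 8 = 48, the angle opposite A_1A_2 is not acute, so the smallest enclosing circle has A_1A_2 as diameter.
Centre = midpoint of A_1A_2 = (-6, -2), r² = 64/4 = 16.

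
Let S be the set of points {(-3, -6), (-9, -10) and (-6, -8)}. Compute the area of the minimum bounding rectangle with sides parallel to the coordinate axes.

x ranges over [-9, -3], width 6.
y ranges over [-10, -6], height 4.
Area = 6 × 4 = 24.

24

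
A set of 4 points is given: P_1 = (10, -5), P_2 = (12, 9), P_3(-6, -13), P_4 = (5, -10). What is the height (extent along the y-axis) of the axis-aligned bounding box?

22

max y = 9, min y = -13, so height = 22.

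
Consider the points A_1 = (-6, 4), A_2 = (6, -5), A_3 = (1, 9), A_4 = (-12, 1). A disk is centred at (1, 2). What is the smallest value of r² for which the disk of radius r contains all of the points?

The required radius is the distance from (1, 2) to the farthest point.
Squared distances: 53, 74, 49, 170.
Maximum is 170, attained at A_4.

170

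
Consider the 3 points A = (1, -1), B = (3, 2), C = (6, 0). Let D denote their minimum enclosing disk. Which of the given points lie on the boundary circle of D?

A, B, C

Side lengths²: AB² = 13, AC² = 26, BC² = 13.
Since AC² = 26 ≥ 13 + 13 = 26, the angle opposite AC is not acute, so the smallest enclosing circle has AC as diameter.
Centre = midpoint of AC = (3.5, -0.5), r² = 26/4 = 6.5.
The points at distance exactly r from the centre are A, B, C — 3 points.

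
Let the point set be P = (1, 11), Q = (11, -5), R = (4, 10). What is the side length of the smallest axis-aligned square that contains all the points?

The bounding box has width 10 and height 16.
An axis-aligned square enclosing the set must have side ≥ max(width, height).
So the minimum side is max(10, 16) = 16.

16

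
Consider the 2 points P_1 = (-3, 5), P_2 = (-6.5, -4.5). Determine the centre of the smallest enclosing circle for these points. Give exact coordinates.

(-4.75, 0.25)

The smallest circle enclosing two points has them as diameter endpoints.
Centre = midpoint = (-4.75, 0.25); r² = |P_1P_2|²/4 = 102.5/4 = 25.625.
Centre = (-4.75, 0.25).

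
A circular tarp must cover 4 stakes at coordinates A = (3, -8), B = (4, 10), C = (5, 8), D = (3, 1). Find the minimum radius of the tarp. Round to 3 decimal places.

9.014

A smallest enclosing disk is always determined by at most three of the input points on its boundary.
The farthest pair is A–B with squared distance 325. The circle on this segment as diameter has centre (3.5, 1) and r² = 325/4 = 81.25.
Check C: distance² to centre = 51.25 ≤ 81.25, so it lies inside.
All remaining points lie in this disk, and no smaller disk contains both endpoints, so this is the minimum enclosing circle.
r = √(81.25) ≈ 9.014.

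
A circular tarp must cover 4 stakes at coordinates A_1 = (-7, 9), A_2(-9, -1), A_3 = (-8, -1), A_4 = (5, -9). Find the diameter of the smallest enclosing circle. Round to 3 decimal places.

21.633

The farthest pair is A_1–A_4 with squared distance 468. The circle on this segment as diameter has centre (-1, 0) and r² = 468/4 = 117.
Check A_2: distance² to centre = 65 ≤ 117, so it lies inside.
All remaining points lie in this disk, and no smaller disk contains both endpoints, so this is the minimum enclosing circle.
Diameter = 2r = 2√117 ≈ 21.633.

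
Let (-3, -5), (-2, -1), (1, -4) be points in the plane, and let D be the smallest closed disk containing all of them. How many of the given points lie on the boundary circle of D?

3

Call the three points A, B, C in the order given.
Side lengths²: AB² = 17, AC² = 17, BC² = 18.
Since BC² = 18 < 17 + 17 = 34, the triangle is acute, so the smallest enclosing circle is the circumcircle.
Circumcentre = (-1.3, -3.3), r² = 5.78.
The points at distance exactly r from the centre are (-3, -5), (-2, -1), (1, -4) — 3 points.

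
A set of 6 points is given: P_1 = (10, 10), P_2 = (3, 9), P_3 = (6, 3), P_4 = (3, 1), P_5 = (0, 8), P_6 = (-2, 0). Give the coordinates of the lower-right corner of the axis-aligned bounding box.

(10, 0)

x-range [-2, 10], y-range [0, 10].
The lower-right corner is (10, 0).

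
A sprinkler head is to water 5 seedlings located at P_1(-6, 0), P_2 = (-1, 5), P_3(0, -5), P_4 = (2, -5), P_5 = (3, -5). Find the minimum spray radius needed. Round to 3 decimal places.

The minimum enclosing circle is determined by three boundary points: P_1, P_2, P_5.
Their circumcentre is (-3/7, -4/7) with r² = 1537/49.
The farthest remaining point P_4 is at distance² 1250/49 ≤ 1537/49.
r = √(1537/49) ≈ 5.601.

5.601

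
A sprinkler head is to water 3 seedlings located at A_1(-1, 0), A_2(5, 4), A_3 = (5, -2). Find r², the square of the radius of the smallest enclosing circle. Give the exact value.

Side lengths²: A_1A_2² = 52, A_1A_3² = 40, A_2A_3² = 36.
Since A_1A_2² = 52 < 40 + 36 = 76, the triangle is acute, so the smallest enclosing circle is the circumcircle.
Circumcentre = (8/3, 1), r² = 130/9.

130/9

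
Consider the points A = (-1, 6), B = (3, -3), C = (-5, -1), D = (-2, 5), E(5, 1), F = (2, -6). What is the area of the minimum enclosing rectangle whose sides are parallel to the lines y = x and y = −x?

90

In coordinates u = x + y, v = x − y the rectangle is axis-aligned; the map (x,y)→(u,v) scales areas by 2.
u-values: 5, 0, -6, 3, 6, -4; range = 6 − (-6) = 12.
v-values: -7, 6, -4, -7, 4, 8; range = 8 − (-7) = 15.
Area = (12 × 15) / 2 = 90.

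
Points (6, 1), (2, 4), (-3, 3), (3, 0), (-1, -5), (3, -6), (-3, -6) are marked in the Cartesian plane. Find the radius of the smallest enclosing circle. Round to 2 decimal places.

5.84

The minimum enclosing circle is determined by three boundary points: (6, 1), (-3, 3), (-3, -6).
Their circumcentre is (13/18, -1.5) with r² = 5525/162.
The farthest remaining point (2, 4) is at distance² 5165/162 ≤ 5525/162.
r = √(5525/162) ≈ 5.84.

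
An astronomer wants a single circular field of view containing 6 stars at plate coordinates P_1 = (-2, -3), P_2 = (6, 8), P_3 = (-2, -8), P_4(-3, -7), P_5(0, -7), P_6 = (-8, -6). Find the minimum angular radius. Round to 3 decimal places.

The farthest pair is P_2–P_6 with squared distance 392. The circle on this segment as diameter has centre (-1, 1) and r² = 392/4 = 98.
Check P_1: distance² to centre = 17 ≤ 98, so it lies inside.
All remaining points lie in this disk, and no smaller disk contains both endpoints, so this is the minimum enclosing circle.
r = √98 ≈ 9.899.

9.899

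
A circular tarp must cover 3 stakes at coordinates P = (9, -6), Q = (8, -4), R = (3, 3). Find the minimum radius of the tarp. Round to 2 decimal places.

Side lengths²: PQ² = 5, PR² = 117, QR² = 74.
Since PR² = 117 ≥ 74 + 5 = 79, the angle opposite PR is not acute, so the smallest enclosing circle has PR as diameter.
Centre = midpoint of PR = (6, -1.5), r² = 117/4 = 29.25.
r = √(29.25) ≈ 5.41.

5.41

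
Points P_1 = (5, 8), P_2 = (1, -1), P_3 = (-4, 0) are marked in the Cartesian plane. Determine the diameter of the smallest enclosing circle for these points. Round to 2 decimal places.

Side lengths²: P_1P_2² = 97, P_1P_3² = 145, P_2P_3² = 26.
Since P_1P_3² = 145 ≥ 97 + 26 = 123, the angle opposite P_1P_3 is not acute, so the smallest enclosing circle has P_1P_3 as diameter.
Centre = midpoint of P_1P_3 = (0.5, 4), r² = 145/4 = 36.25.
Diameter = 2r = 2√(36.25) ≈ 12.04.

12.04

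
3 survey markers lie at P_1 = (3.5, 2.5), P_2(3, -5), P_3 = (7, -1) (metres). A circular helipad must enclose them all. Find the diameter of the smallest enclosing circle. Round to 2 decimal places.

7.52

Side lengths²: P_1P_2² = 56.5, P_1P_3² = 24.5, P_2P_3² = 32.
Since P_1P_2² = 56.5 ≥ 32 + 24.5 = 56.5, the angle opposite P_1P_2 is not acute, so the smallest enclosing circle has P_1P_2 as diameter.
Centre = midpoint of P_1P_2 = (3.25, -1.25), r² = 56.5/4 = 14.125.
Diameter = 2r = 2√(14.125) ≈ 7.52.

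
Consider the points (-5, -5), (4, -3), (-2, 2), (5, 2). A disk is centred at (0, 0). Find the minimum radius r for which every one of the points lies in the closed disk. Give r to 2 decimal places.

The required radius is the distance from (0, 0) to the farthest point.
Squared distances: 50, 25, 8, 29.
Maximum is 50, attained at (-5, -5).
r = √50 ≈ 7.07.

7.07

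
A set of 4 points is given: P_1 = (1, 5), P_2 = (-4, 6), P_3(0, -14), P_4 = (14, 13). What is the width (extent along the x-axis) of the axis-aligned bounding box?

max x = 14, min x = -4, so width = 18.

18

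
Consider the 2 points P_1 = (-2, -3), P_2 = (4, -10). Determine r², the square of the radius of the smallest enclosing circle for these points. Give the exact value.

The smallest circle enclosing two points has them as diameter endpoints.
Centre = midpoint = (1, -6.5); r² = |P_1P_2|²/4 = 85/4 = 21.25.

21.25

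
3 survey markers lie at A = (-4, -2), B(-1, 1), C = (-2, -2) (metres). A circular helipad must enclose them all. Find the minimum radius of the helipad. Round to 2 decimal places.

2.12

Side lengths²: AB² = 18, AC² = 4, BC² = 10.
Since AB² = 18 ≥ 10 + 4 = 14, the angle opposite AB is not acute, so the smallest enclosing circle has AB as diameter.
Centre = midpoint of AB = (-2.5, -0.5), r² = 18/4 = 4.5.
r = √(4.5) ≈ 2.12.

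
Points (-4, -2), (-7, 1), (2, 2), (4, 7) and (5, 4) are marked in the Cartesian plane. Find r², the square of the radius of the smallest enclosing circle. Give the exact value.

13345/338

The minimum enclosing circle of a finite set is fixed by two of the points (as a diameter) or three (as a circumcircle).
The minimum enclosing circle is determined by three boundary points: (-7, 1), (4, 7), (5, 4).
Their circumcentre is (-33/26, 93/26) with r² = 13345/338.
The farthest remaining point (-4, -2) is at distance² 13033/338 ≤ 13345/338.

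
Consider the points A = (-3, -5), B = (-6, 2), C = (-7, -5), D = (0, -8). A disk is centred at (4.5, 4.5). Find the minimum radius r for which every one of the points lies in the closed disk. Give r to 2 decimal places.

The required radius is the distance from (4.5, 4.5) to the farthest point.
Squared distances: 146.5, 116.5, 222.5, 176.5.
Maximum is 222.5, attained at C.
r = √(222.5) ≈ 14.92.

14.92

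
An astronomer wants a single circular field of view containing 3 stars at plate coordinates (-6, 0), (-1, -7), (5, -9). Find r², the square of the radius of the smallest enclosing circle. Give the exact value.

50.5

Call the three points A, B, C in the order given.
Side lengths²: AB² = 74, AC² = 202, BC² = 40.
Since AC² = 202 ≥ 74 + 40 = 114, the angle opposite AC is not acute, so the smallest enclosing circle has AC as diameter.
Centre = midpoint of AC = (-0.5, -4.5), r² = 202/4 = 50.5.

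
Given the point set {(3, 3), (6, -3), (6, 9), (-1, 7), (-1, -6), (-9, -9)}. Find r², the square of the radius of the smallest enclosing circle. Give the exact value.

137.25

The farthest pair is (6, 9)–(-9, -9) with squared distance 549. The circle on this segment as diameter has centre (-1.5, 0) and r² = 549/4 = 137.25.
Check (3, 3): distance² to centre = 29.25 ≤ 137.25, so it lies inside.
All remaining points lie in this disk, and no smaller disk contains both endpoints, so this is the minimum enclosing circle.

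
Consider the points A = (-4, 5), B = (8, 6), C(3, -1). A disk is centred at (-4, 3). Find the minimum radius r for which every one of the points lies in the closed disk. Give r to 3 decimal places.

The required radius is the distance from (-4, 3) to the farthest point.
Squared distances: 4, 153, 65.
Maximum is 153, attained at B.
r = √153 ≈ 12.369.

12.369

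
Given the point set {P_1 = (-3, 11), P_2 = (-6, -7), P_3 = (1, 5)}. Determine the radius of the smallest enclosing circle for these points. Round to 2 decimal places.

Side lengths²: P_1P_2² = 333, P_1P_3² = 52, P_2P_3² = 193.
Since P_1P_2² = 333 ≥ 193 + 52 = 245, the angle opposite P_1P_2 is not acute, so the smallest enclosing circle has P_1P_2 as diameter.
Centre = midpoint of P_1P_2 = (-4.5, 2), r² = 333/4 = 83.25.
r = √(83.25) ≈ 9.12.

9.12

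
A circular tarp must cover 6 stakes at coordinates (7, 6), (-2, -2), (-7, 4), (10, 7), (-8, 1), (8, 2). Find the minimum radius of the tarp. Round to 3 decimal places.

The farthest pair is (10, 7)–(-8, 1) with squared distance 360. The circle on this segment as diameter has centre (1, 4) and r² = 360/4 = 90.
Check (7, 6): distance² to centre = 40 ≤ 90, so it lies inside.
All remaining points lie in this disk, and no smaller disk contains both endpoints, so this is the minimum enclosing circle.
r = √90 ≈ 9.487.

9.487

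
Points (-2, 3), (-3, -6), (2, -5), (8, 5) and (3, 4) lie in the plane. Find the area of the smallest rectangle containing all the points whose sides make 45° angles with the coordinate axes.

In coordinates u = x + y, v = x − y the rectangle is axis-aligned; the map (x,y)→(u,v) scales areas by 2.
u-values: 1, -9, -3, 13, 7; range = 13 − (-9) = 22.
v-values: -5, 3, 7, 3, -1; range = 7 − (-5) = 12.
Area = (22 × 12) / 2 = 132.

132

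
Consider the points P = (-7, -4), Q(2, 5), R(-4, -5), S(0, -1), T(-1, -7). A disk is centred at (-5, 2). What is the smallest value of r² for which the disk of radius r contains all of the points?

The required radius is the distance from (-5, 2) to the farthest point.
Squared distances: 40, 58, 50, 34, 97.
Maximum is 97, attained at T.

97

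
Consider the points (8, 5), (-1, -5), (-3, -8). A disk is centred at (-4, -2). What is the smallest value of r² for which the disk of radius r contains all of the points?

193

The required radius is the distance from (-4, -2) to the farthest point.
Squared distances: 193, 18, 37.
Maximum is 193, attained at (8, 5).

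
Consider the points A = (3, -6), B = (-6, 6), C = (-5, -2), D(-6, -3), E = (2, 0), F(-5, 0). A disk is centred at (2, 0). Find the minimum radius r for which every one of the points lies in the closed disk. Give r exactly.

The required radius is the distance from (2, 0) to the farthest point.
Squared distances: 37, 100, 53, 73, 0, 49.
Maximum is 100, attained at B.
r = √100 = 10.

10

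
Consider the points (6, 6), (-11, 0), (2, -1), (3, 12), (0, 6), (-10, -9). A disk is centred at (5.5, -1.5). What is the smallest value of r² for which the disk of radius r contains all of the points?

296.5

The required radius is the distance from (5.5, -1.5) to the farthest point.
Squared distances: 56.5, 274.5, 12.5, 188.5, 86.5, 296.5.
Maximum is 296.5, attained at (-10, -9).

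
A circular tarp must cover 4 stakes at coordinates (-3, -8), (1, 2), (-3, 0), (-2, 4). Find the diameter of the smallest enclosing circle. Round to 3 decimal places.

12.042

By Welzl's lemma the MEC is supported by two points (diametrically opposite) or three points (on a circumcircle).
The farthest pair is (-3, -8)–(-2, 4) with squared distance 145. The circle on this segment as diameter has centre (-2.5, -2) and r² = 145/4 = 36.25.
Check (1, 2): distance² to centre = 28.25 ≤ 36.25, so it lies inside.
All remaining points lie in this disk, and no smaller disk contains both endpoints, so this is the minimum enclosing circle.
Diameter = 2r = 2√(36.25) ≈ 12.042.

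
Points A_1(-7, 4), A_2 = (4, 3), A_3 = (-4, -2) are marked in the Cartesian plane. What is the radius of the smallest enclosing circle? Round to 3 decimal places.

5.548

Side lengths²: A_1A_2² = 122, A_1A_3² = 45, A_2A_3² = 89.
Since A_1A_2² = 122 < 89 + 45 = 134, the triangle is acute, so the smallest enclosing circle is the circumcircle.
Circumcentre = (-65/42, 125/42), r² = 27145/882.
r = √(27145/882) ≈ 5.548.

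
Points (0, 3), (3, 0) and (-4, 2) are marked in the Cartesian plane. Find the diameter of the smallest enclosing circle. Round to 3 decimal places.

Call the three points A, B, C in the order given.
Side lengths²: AB² = 18, AC² = 17, BC² = 53.
Since BC² = 53 ≥ 18 + 17 = 35, the angle opposite BC is not acute, so the smallest enclosing circle has BC as diameter.
Centre = midpoint of BC = (-0.5, 1), r² = 53/4 = 13.25.
Diameter = 2r = 2√(13.25) ≈ 7.280.

7.280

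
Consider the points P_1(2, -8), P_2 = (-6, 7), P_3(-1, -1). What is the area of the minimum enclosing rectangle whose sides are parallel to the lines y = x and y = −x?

In coordinates u = x + y, v = x − y the rectangle is axis-aligned; the map (x,y)→(u,v) scales areas by 2.
u-values: -6, 1, -2; range = 1 − (-6) = 7.
v-values: 10, -13, 0; range = 10 − (-13) = 23.
Area = (7 × 23) / 2 = 80.5.

80.5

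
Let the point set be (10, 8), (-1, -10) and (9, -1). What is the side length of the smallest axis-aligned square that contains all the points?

18

The bounding box has width 11 and height 18.
An axis-aligned square enclosing the set must have side ≥ max(width, height).
So the minimum side is max(11, 18) = 18.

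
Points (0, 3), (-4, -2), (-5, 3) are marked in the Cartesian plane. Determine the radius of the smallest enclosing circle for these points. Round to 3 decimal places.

3.265

Call the three points A, B, C in the order given.
Side lengths²: AB² = 41, AC² = 25, BC² = 26.
Since AB² = 41 < 26 + 25 = 51, the triangle is acute, so the smallest enclosing circle is the circumcircle.
Circumcentre = (-2.5, 0.9), r² = 10.66.
r = √(10.66) ≈ 3.265.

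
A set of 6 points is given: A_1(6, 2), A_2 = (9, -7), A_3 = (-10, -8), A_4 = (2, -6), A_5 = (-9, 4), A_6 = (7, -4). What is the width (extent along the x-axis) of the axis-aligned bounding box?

19

max x = 9, min x = -10, so width = 19.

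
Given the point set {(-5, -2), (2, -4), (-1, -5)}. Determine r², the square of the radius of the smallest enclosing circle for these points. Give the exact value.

Call the three points A, B, C in the order given.
Side lengths²: AB² = 53, AC² = 25, BC² = 10.
Since AB² = 53 ≥ 25 + 10 = 35, the angle opposite AB is not acute, so the smallest enclosing circle has AB as diameter.
Centre = midpoint of AB = (-1.5, -3), r² = 53/4 = 13.25.

13.25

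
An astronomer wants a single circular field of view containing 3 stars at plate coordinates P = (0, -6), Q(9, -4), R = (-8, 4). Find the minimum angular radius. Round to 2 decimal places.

Side lengths²: PQ² = 85, PR² = 164, QR² = 353.
Since QR² = 353 ≥ 164 + 85 = 249, the angle opposite QR is not acute, so the smallest enclosing circle has QR as diameter.
Centre = midpoint of QR = (0.5, 0), r² = 353/4 = 88.25.
r = √(88.25) ≈ 9.39.

9.39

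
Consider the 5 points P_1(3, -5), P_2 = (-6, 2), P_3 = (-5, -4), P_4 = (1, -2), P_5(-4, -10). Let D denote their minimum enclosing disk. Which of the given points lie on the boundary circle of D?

The minimum enclosing circle of a finite set is fixed by two of the points (as a diameter) or three (as a circumcircle).
The minimum enclosing circle is determined by three boundary points: P_1, P_2, P_5.
Their circumcentre is (-151/47, -174/47) with r² = 88985/2209.
The farthest remaining point P_4 is at distance² 45604/2209 ≤ 88985/2209.
The points at distance exactly r from the centre are P_1, P_2, P_5 — 3 points.

P_1, P_2, P_5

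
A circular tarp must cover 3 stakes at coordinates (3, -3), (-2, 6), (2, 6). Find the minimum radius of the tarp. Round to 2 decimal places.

5.15

Call the three points A, B, C in the order given.
Side lengths²: AB² = 106, AC² = 82, BC² = 16.
Since AB² = 106 ≥ 82 + 16 = 98, the angle opposite AB is not acute, so the smallest enclosing circle has AB as diameter.
Centre = midpoint of AB = (0.5, 1.5), r² = 106/4 = 26.5.
r = √(26.5) ≈ 5.15.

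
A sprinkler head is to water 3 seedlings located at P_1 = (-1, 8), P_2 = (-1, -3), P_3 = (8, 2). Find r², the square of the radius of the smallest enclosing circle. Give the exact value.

689/18

Side lengths²: P_1P_2² = 121, P_1P_3² = 117, P_2P_3² = 106.
Since P_1P_2² = 121 < 117 + 106 = 223, the triangle is acute, so the smallest enclosing circle is the circumcircle.
Circumcentre = (11/6, 2.5), r² = 689/18.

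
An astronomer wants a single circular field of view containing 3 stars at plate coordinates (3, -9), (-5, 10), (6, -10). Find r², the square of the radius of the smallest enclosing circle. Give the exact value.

130.25

Call the three points A, B, C in the order given.
Side lengths²: AB² = 425, AC² = 10, BC² = 521.
Since BC² = 521 ≥ 425 + 10 = 435, the angle opposite BC is not acute, so the smallest enclosing circle has BC as diameter.
Centre = midpoint of BC = (0.5, 0), r² = 521/4 = 130.25.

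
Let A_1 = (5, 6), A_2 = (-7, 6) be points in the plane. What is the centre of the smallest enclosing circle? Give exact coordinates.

(-1, 6)

The smallest circle enclosing two points has them as diameter endpoints.
Centre = midpoint = (-1, 6); r² = |A_1A_2|²/4 = 144/4 = 36.
Centre = (-1, 6).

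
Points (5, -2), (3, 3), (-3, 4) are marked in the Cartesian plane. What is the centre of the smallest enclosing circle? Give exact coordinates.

(1, 1)

Call the three points A, B, C in the order given.
Side lengths²: AB² = 29, AC² = 100, BC² = 37.
Since AC² = 100 ≥ 37 + 29 = 66, the angle opposite AC is not acute, so the smallest enclosing circle has AC as diameter.
Centre = midpoint of AC = (1, 1), r² = 100/4 = 25.
Centre = (1, 1).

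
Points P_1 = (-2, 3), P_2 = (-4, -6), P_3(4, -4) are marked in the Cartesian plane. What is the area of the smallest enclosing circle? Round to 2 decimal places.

83.45

Side lengths²: P_1P_2² = 85, P_1P_3² = 85, P_2P_3² = 68.
Since P_1P_3² = 85 < 85 + 68 = 153, the triangle is acute, so the smallest enclosing circle is the circumcircle.
Circumcentre = (-0.75, -2), r² = 26.5625.
Area = π·r² = π·26.5625 ≈ 83.45.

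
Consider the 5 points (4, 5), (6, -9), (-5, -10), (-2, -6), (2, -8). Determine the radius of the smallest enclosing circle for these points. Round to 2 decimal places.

8.76

A smallest enclosing disk is always determined by at most three of the input points on its boundary.
The minimum enclosing circle is determined by three boundary points: (4, 5), (6, -9), (-5, -10).
Their circumcentre is (-3/26, -71/26) with r² = 25925/338.
The farthest remaining point (2, -8) is at distance² 10897/338 ≤ 25925/338.
r = √(25925/338) ≈ 8.76.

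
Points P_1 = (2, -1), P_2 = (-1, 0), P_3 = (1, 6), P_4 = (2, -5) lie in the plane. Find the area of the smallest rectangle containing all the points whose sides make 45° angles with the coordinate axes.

60

In coordinates u = x + y, v = x − y the rectangle is axis-aligned; the map (x,y)→(u,v) scales areas by 2.
u-values: 1, -1, 7, -3; range = 7 − (-3) = 10.
v-values: 3, -1, -5, 7; range = 7 − (-5) = 12.
Area = (10 × 12) / 2 = 60.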